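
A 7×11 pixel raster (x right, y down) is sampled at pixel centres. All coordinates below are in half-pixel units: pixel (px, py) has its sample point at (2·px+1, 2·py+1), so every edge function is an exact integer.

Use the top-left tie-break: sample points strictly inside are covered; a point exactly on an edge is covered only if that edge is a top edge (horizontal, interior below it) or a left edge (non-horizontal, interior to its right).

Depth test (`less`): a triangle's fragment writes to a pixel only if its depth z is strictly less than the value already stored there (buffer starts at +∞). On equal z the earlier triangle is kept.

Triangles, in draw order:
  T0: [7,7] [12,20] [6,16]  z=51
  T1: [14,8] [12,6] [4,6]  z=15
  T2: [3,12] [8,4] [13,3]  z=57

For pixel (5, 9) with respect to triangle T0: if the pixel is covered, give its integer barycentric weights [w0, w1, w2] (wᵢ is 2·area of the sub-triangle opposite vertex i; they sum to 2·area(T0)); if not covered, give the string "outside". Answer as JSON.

T0:
  2·area = 58
  edge (7, 7)→(12, 20): d=(5,13) right/bottom  bias=-1
  edge (12, 20)→(6, 16): d=(-6,-4) top-left  bias=+0
  edge (6, 16)→(7, 7): d=(1,-9) top-left  bias=+0
    (3,3)@(7, 7): e=[0,58,0] → ·  [on edge]
    (3,4)@(7, 9): e=[10,46,2] → █
    (4,4)@(9, 9): e=[-16,54,20] → ·
    (3,5)@(7, 11): e=[20,34,4] → █
    (4,5)@(9, 11): e=[-6,42,22] → ·
    (3,6)@(7, 13): e=[30,22,6] → █
    (4,6)@(9, 13): e=[4,30,24] → █
    (5,6)@(11, 13): e=[-22,38,42] → ·
    (3,7)@(7, 15): e=[40,10,8] → █
    (5,7)@(11, 15): e=[-12,26,44] → ·
    (3,8)@(7, 17): e=[50,-2,10] → ·
    (4,8)@(9, 17): e=[24,6,28] → █
  covered (8 px):
    · · · · · · ·
    · · · · · · ·
    · · · · · · ·
    · · · · · · ·
    · · · █ · · ·
    · · · █ · · ·
    · · · █ █ · ·
    · · · █ █ · ·
    · · · · █ · ·
    · · · · · █ ·
    · · · · · · ·
T1:
  2·area = 16  (B↔C swapped to make it positive)
  edge (14, 8)→(4, 6): d=(-10,-2) top-left  bias=+0
  edge (4, 6)→(12, 6): d=(8,0) top-left  bias=+0
  edge (12, 6)→(14, 8): d=(2,2) right/bottom  bias=-1
    (3,0)@(7, 1): e=[56,-40,0] → ·  [on edge]
    (4,1)@(9, 3): e=[40,-24,0] → ·  [on edge]
    (5,2)@(11, 5): e=[24,-8,0] → ·  [on edge]
    (4,3)@(9, 7): e=[0,8,8] → █  [on edge]
    (5,3)@(11, 7): e=[4,8,4] → █
    (6,3)@(13, 7): e=[8,8,0] → ·  [on edge]
    (4,4)@(9, 9): e=[-20,24,12] → ·
    (5,4)@(11, 9): e=[-16,24,8] → ·
  covered (2 px):
    · · · · · · ·
    · · · · · · ·
    · · · · · · ·
    · · · · █ █ ·
    · · · · · · ·
    · · · · · · ·
    · · · · · · ·
    · · · · · · ·
    · · · · · · ·
    · · · · · · ·
    · · · · · · ·
T2:
  2·area = 35
  edge (3, 12)→(8, 4): d=(5,-8) top-left  bias=+0
  edge (8, 4)→(13, 3): d=(5,-1) top-left  bias=+0
  edge (13, 3)→(3, 12): d=(-10,9) right/bottom  bias=-1
    (6,1)@(13, 3): e=[35,0,0] → ·  [on edge]
    (1,2)@(3, 5): e=[-35,0,70] → ·  [on edge]
    (4,2)@(9, 5): e=[13,6,16] → █
    (5,2)@(11, 5): e=[29,8,-2] → ·
    (3,3)@(7, 7): e=[7,14,14] → █
    (4,3)@(9, 7): e=[23,16,-4] → ·
    (2,4)@(5, 9): e=[1,22,12] → █
    (3,4)@(7, 9): e=[17,24,-6] → ·
    (2,5)@(5, 11): e=[11,32,-8] → ·
  covered (3 px):
    · · · · · · ·
    · · · · · · ·
    · · · · █ · ·
    · · · █ · · ·
    · · █ · · · ·
    · · · · · · ·
    · · · · · · ·
    · · · · · · ·
    · · · · · · ·
    · · · · · · ·
    · · · · · · ·

Final: [2,48,8]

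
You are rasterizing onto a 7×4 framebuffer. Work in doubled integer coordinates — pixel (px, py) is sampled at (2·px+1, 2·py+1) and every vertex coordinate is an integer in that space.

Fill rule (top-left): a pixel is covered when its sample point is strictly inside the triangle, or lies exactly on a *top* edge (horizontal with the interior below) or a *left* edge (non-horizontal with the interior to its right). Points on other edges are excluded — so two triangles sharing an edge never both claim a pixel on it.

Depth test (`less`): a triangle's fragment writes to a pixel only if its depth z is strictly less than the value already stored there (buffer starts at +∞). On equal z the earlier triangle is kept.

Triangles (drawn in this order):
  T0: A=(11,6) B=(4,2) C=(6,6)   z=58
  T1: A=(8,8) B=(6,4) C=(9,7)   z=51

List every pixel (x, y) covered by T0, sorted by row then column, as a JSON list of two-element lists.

T0:
  2·area = 20  (B↔C swapped to make it positive)
  edge (11, 6)→(6, 6): d=(-5,0) right/bottom  bias=-1
  edge (6, 6)→(4, 2): d=(-2,-4) top-left  bias=+0
  edge (4, 2)→(11, 6): d=(7,4) right/bottom  bias=-1
    (2,1)@(5, 3): e=[15,2,3] → X
    (3,1)@(7, 3): e=[15,10,-5] → .
    (2,2)@(5, 5): e=[5,-2,17] → .
    (3,2)@(7, 5): e=[5,6,9] → X
    (4,2)@(9, 5): e=[5,14,1] → X
    (5,2)@(11, 5): e=[5,22,-7] → .
    (3,3)@(7, 7): e=[-5,2,23] → .
    (4,3)@(9, 7): e=[-5,10,15] → .
  covered (3 px):
    . . . . . . .
    . . X . . . .
    . . . X X . .
    . . . . . . .
T1:
  2·area = 6
  edge (8, 8)→(6, 4): d=(-2,-4) top-left  bias=+0
  edge (6, 4)→(9, 7): d=(3,3) right/bottom  bias=-1
  edge (9, 7)→(8, 8): d=(-1,1) right/bottom  bias=-1
    (1,0)@(3, 1): e=[-6,0,12] → .  [on edge]
    (2,1)@(5, 3): e=[-2,0,8] → .  [on edge]
    (6,1)@(13, 3): e=[30,-24,0] → .  [on edge]
    (3,2)@(7, 5): e=[2,0,4] → .  [on edge]
    (5,2)@(11, 5): e=[18,-12,0] → .  [on edge]
    (4,3)@(9, 7): e=[6,0,0] → .  [on edge]
  covered (0 px):
    . . . . . . .
    . . . . . . .
    . . . . . . .
    . . . . . . .

Final: [[2,1],[3,2],[4,2]]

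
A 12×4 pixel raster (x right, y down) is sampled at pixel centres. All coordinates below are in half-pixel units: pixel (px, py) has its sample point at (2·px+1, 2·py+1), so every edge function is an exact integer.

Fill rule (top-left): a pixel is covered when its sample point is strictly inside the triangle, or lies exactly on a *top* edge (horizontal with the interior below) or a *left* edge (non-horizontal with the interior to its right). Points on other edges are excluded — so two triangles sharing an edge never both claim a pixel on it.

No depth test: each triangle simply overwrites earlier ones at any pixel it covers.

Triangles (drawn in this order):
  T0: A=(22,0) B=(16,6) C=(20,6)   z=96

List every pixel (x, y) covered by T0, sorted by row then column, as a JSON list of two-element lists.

T0:
  2·area = 24  (B↔C swapped to make it positive)
  edge (22, 0)→(20, 6): d=(-2,6) right/bottom  bias=-1
  edge (20, 6)→(16, 6): d=(-4,0) right/bottom  bias=-1
  edge (16, 6)→(22, 0): d=(6,-6) top-left  bias=+0
    (10,0)@(21, 1): e=[4,20,0] → #  [on edge]
    (11,0)@(23, 1): e=[-8,20,12] → ·
    (9,1)@(19, 3): e=[12,12,0] → #  [on edge]
    (10,1)@(21, 3): e=[0,12,12] → ·  [on edge]
    (8,2)@(17, 5): e=[20,4,0] → #  [on edge]
    (10,2)@(21, 5): e=[-4,4,24] → ·
    (7,3)@(15, 7): e=[28,-4,0] → ·  [on edge]
    (8,3)@(17, 7): e=[16,-4,12] → ·
    (9,3)@(19, 7): e=[4,-4,24] → ·
  covered (4 px):
    · · · · · · · · · · # ·
    · · · · · · · · · # · ·
    · · · · · · · · # # · ·
    · · · · · · · · · · · ·

Final: [[10,0],[9,1],[8,2],[9,2]]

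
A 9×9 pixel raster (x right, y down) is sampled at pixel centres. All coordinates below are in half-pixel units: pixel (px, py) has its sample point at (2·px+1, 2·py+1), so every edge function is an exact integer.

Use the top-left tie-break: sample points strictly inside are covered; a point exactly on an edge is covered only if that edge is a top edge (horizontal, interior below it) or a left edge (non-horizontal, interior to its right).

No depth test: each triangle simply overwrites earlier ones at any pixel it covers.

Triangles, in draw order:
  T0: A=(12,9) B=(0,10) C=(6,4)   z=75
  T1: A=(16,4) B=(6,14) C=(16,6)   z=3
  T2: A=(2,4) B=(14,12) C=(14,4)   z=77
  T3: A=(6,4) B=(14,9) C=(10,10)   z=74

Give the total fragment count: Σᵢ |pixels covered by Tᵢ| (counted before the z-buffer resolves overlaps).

T0:
  2·area = 66
  edge (12, 9)→(0, 10): d=(-12,1) right/bottom  bias=-1
  edge (0, 10)→(6, 4): d=(6,-6) top-left  bias=+0
  edge (6, 4)→(12, 9): d=(6,5) right/bottom  bias=-1
    (4,0)@(9, 1): e=[99,0,-33] → .  [on edge]
    (3,1)@(7, 3): e=[77,0,-11] → .  [on edge]
    (2,2)@(5, 5): e=[55,0,11] → X  [on edge]
    (3,2)@(7, 5): e=[53,12,1] → X
    (4,2)@(9, 5): e=[51,24,-9] → .
    (1,3)@(3, 7): e=[33,0,33] → X  [on edge]
    (4,3)@(9, 7): e=[27,36,3] → X
    (5,3)@(11, 7): e=[25,48,-7] → .
    (0,4)@(1, 9): e=[11,0,55] → X  [on edge]
    (5,4)@(11, 9): e=[1,60,5] → X
    (6,4)@(13, 9): e=[-1,72,-5] → .
    (0,5)@(1, 11): e=[-13,12,67] → .
  covered (12 px):
    . . . . . . . . .
    . . . . . . . . .
    . . X X . . . . .
    . X X X X . . . .
    X X X X X X . . .
    . . . . . . . . .
    . . . . . . . . .
    . . . . . . . . .
    . . . . . . . . .
T1:
  2·area = 20  (B↔C swapped to make it positive)
  edge (16, 4)→(16, 6): d=(0,2) right/bottom  bias=-1
  edge (16, 6)→(6, 14): d=(-10,8) right/bottom  bias=-1
  edge (6, 14)→(16, 4): d=(10,-10) top-left  bias=+0
    (8,1)@(17, 3): e=[-2,22,0] → .  [on edge]
    (7,2)@(15, 5): e=[2,18,0] → X  [on edge]
    (8,2)@(17, 5): e=[-2,2,20] → .
    (6,3)@(13, 7): e=[6,14,0] → X  [on edge]
    (7,3)@(15, 7): e=[2,-2,20] → .
    (5,4)@(11, 9): e=[10,10,0] → X  [on edge]
    (6,4)@(13, 9): e=[6,-6,20] → .
    (4,5)@(9, 11): e=[14,6,0] → X  [on edge]
    (5,5)@(11, 11): e=[10,-10,20] → .
    (3,6)@(7, 13): e=[18,2,0] → X  [on edge]
    (4,6)@(9, 13): e=[14,-14,20] → .
    (2,7)@(5, 15): e=[22,-2,0] → .  [on edge]
    (1,8)@(3, 17): e=[26,-6,0] → .  [on edge]
  covered (5 px):
    . . . . . . . . .
    . . . . . . . . .
    . . . . . . . X .
    . . . . . . X . .
    . . . . . X . . .
    . . . . X . . . .
    . . . X . . . . .
    . . . . . . . . .
    . . . . . . . . .
T2:
  2·area = 96  (B↔C swapped to make it positive)
  edge (2, 4)→(14, 4): d=(12,0) top-left  bias=+0
  edge (14, 4)→(14, 12): d=(0,8) right/bottom  bias=-1
  edge (14, 12)→(2, 4): d=(-12,-8) top-left  bias=+0
    (2,2)@(5, 5): e=[12,72,12] → X
    (3,2)@(7, 5): e=[12,56,28] → X
    (4,2)@(9, 5): e=[12,40,44] → X
    (5,2)@(11, 5): e=[12,24,60] → X
    (6,2)@(13, 5): e=[12,8,76] → X
    (7,2)@(15, 5): e=[12,-8,92] → .
    (2,3)@(5, 7): e=[36,72,-12] → .
    (3,3)@(7, 7): e=[36,56,4] → X
    (7,3)@(15, 7): e=[36,-8,68] → .
    (3,4)@(7, 9): e=[60,56,-20] → .
    (4,4)@(9, 9): e=[60,40,-4] → .
    (5,4)@(11, 9): e=[60,24,12] → X
  covered (12 px):
    . . . . . . . . .
    . . . . . . . . .
    . . X X X X X . .
    . . . X X X X . .
    . . . . . X X . .
    . . . . . . X . .
    . . . . . . . . .
    . . . . . . . . .
    . . . . . . . . .
T3:
  2·area = 28
  edge (6, 4)→(14, 9): d=(8,5) right/bottom  bias=-1
  edge (14, 9)→(10, 10): d=(-4,1) right/bottom  bias=-1
  edge (10, 10)→(6, 4): d=(-4,-6) top-left  bias=+0
    (3,2)@(7, 5): e=[3,23,2] → X
    (4,2)@(9, 5): e=[-7,21,14] → .
    (3,3)@(7, 7): e=[19,15,-6] → .
    (4,3)@(9, 7): e=[9,13,6] → X
    (5,3)@(11, 7): e=[-1,11,18] → .
    (4,4)@(9, 9): e=[25,5,-2] → .
    (5,4)@(11, 9): e=[15,3,10] → X
    (6,4)@(13, 9): e=[5,1,22] → X
    (7,4)@(15, 9): e=[-5,-1,34] → .
    (5,5)@(11, 11): e=[31,-5,2] → .
    (6,5)@(13, 11): e=[21,-7,14] → .
  covered (4 px):
    . . . . . . . . .
    . . . . . . . . .
    . . . X . . . . .
    . . . . X . . . .
    . . . . . X X . .
    . . . . . . . . .
    . . . . . . . . .
    . . . . . . . . .
    . . . . . . . . .

Final: 33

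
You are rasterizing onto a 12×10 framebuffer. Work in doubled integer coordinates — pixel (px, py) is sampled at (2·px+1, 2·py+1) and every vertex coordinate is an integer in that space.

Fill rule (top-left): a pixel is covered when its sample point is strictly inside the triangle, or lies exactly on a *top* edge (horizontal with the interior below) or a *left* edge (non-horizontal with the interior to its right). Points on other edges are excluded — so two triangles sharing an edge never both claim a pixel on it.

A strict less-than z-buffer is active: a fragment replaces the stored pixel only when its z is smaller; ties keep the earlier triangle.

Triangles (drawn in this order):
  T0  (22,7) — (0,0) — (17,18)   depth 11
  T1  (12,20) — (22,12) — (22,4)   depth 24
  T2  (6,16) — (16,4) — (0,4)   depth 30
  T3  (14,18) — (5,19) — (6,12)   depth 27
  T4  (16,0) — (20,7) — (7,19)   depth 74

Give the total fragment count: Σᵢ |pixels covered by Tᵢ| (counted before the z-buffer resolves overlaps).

T0:
  2·area = 277  (B↔C swapped to make it positive)
  edge (22, 7)→(17, 18): d=(-5,11) right/bottom  bias=-1
  edge (17, 18)→(0, 0): d=(-17,-18) top-left  bias=+0
  edge (0, 0)→(22, 7): d=(22,7) right/bottom  bias=-1
    (0,0)@(1, 1): e=[261,1,15] → █
    (1,0)@(3, 1): e=[239,37,1] → █
    (2,0)@(5, 1): e=[217,73,-13] → ·
    (0,1)@(1, 3): e=[251,-33,59] → ·
    (1,1)@(3, 3): e=[229,3,45] → █
    (2,1)@(5, 3): e=[207,39,31] → █
    (3,1)@(7, 3): e=[185,75,17] → █
    (4,1)@(9, 3): e=[163,111,3] → █
    (5,1)@(11, 3): e=[141,147,-11] → ·
    (1,2)@(3, 5): e=[219,-31,89] → ·
    (2,2)@(5, 5): e=[197,5,75] → █
    (5,2)@(11, 5): e=[131,113,33] → █
  covered (39 px):
    █ █ · · · · · · · · · ·
    · █ █ █ █ · · · · · · ·
    · · █ █ █ █ █ █ · · · ·
    · · · █ █ █ █ █ █ █ █ ·
    · · · · █ █ █ █ █ █ █ ·
    · · · · · █ █ █ █ █ · ·
    · · · · · · █ █ █ █ · ·
    · · · · · · · █ █ · · ·
    · · · · · · · · █ · · ·
    · · · · · · · · · · · ·
T1:
  2·area = 80  (B↔C swapped to make it positive)
  edge (12, 20)→(22, 4): d=(10,-16) top-left  bias=+0
  edge (22, 4)→(22, 12): d=(0,8) right/bottom  bias=-1
  edge (22, 12)→(12, 20): d=(-10,8) right/bottom  bias=-1
    (10,3)@(21, 7): e=[14,8,58] → █
    (11,3)@(23, 7): e=[46,-8,42] → ·
    (9,4)@(19, 9): e=[2,24,54] → █
    (11,4)@(23, 9): e=[66,-8,22] → ·
    (9,5)@(19, 11): e=[22,24,34] → █
    (11,5)@(23, 11): e=[86,-8,2] → ·
    (8,6)@(17, 13): e=[10,40,30] → █
    (10,6)@(21, 13): e=[74,8,-2] → ·
    (8,7)@(17, 15): e=[30,40,10] → █
    (9,7)@(19, 15): e=[62,24,-6] → ·
    (7,8)@(15, 17): e=[18,56,6] → █
    (8,8)@(17, 17): e=[50,40,-10] → ·
  covered (10 px):
    · · · · · · · · · · · ·
    · · · · · · · · · · · ·
    · · · · · · · · · · · ·
    · · · · · · · · · · █ ·
    · · · · · · · · · █ █ ·
    · · · · · · · · · █ █ ·
    · · · · · · · · █ █ · ·
    · · · · · · · · █ · · ·
    · · · · · · · █ · · · ·
    · · · · · · █ · · · · ·
T2:
  2·area = 192  (B↔C swapped to make it positive)
  edge (6, 16)→(0, 4): d=(-6,-12) top-left  bias=+0
  edge (0, 4)→(16, 4): d=(16,0) top-left  bias=+0
  edge (16, 4)→(6, 16): d=(-10,12) right/bottom  bias=-1
    (0,2)@(1, 5): e=[6,16,170] → █
    (1,2)@(3, 5): e=[30,16,146] → █
    (2,2)@(5, 5): e=[54,16,122] → █
    (3,2)@(7, 5): e=[78,16,98] → █
    (4,2)@(9, 5): e=[102,16,74] → █
    (5,2)@(11, 5): e=[126,16,50] → █
    (6,2)@(13, 5): e=[150,16,26] → █
    (7,2)@(15, 5): e=[174,16,2] → █
    (8,2)@(17, 5): e=[198,16,-22] → ·
    (0,3)@(1, 7): e=[-6,48,150] → ·
    (1,3)@(3, 7): e=[18,48,126] → █
    (7,3)@(15, 7): e=[162,48,-18] → ·
  covered (24 px):
    · · · · · · · · · · · ·
    · · · · · · · · · · · ·
    █ █ █ █ █ █ █ █ · · · ·
    · █ █ █ █ █ █ · · · · ·
    · █ █ █ █ █ · · · · · ·
    · · █ █ █ · · · · · · ·
    · · █ █ · · · · · · · ·
    · · · · · · · · · · · ·
    · · · · · · · · · · · ·
    · · · · · · · · · · · ·
T3:
  2·area = 62
  edge (14, 18)→(5, 19): d=(-9,1) right/bottom  bias=-1
  edge (5, 19)→(6, 12): d=(1,-7) top-left  bias=+0
  edge (6, 12)→(14, 18): d=(8,6) right/bottom  bias=-1
    (3,2)@(7, 5): e=[124,0,-62] → ·  [on edge]
    (3,6)@(7, 13): e=[52,8,2] → █
    (4,6)@(9, 13): e=[50,22,-10] → ·
    (3,7)@(7, 15): e=[34,10,18] → █
    (4,7)@(9, 15): e=[32,24,6] → █
    (5,7)@(11, 15): e=[30,38,-6] → ·
    (3,8)@(7, 17): e=[16,12,34] → █
    (5,8)@(11, 17): e=[12,40,10] → █
    (6,8)@(13, 17): e=[10,54,-2] → ·
    (11,8)@(23, 17): e=[0,124,-62] → ·  [on edge]
    (2,9)@(5, 19): e=[0,0,62] → ·  [on edge]
    (3,9)@(7, 19): e=[-2,14,50] → ·
  covered (6 px):
    · · · · · · · · · · · ·
    · · · · · · · · · · · ·
    · · · · · · · · · · · ·
    · · · · · · · · · · · ·
    · · · · · · · · · · · ·
    · · · · · · · · · · · ·
    · · · █ · · · · · · · ·
    · · · █ █ · · · · · · ·
    · · · █ █ █ · · · · · ·
    · · · · · · · · · · · ·
T4:
  2·area = 139
  edge (16, 0)→(20, 7): d=(4,7) right/bottom  bias=-1
  edge (20, 7)→(7, 19): d=(-13,12) right/bottom  bias=-1
  edge (7, 19)→(16, 0): d=(9,-19) top-left  bias=+0
    (7,1)@(15, 3): e=[19,112,8] → █
    (8,1)@(17, 3): e=[5,88,46] → █
    (9,1)@(19, 3): e=[-9,64,84] → ·
    (7,2)@(15, 5): e=[27,86,26] → █
    (9,2)@(19, 5): e=[-1,38,102] → ·
    (6,3)@(13, 7): e=[49,84,6] → █
    (9,3)@(19, 7): e=[7,12,120] → █
    (10,3)@(21, 7): e=[-7,-12,158] → ·
    (6,4)@(13, 9): e=[57,58,24] → █
    (9,4)@(19, 9): e=[15,-14,138] → ·
    (5,5)@(11, 11): e=[79,56,4] → █
    (8,5)@(17, 11): e=[37,-16,118] → ·
    (3,9)@(7, 19): e=[139,0,0] → ·  [on edge]
  covered (19 px):
    · · · · · · · · · · · ·
    · · · · · · · █ █ · · ·
    · · · · · · · █ █ · · ·
    · · · · · · █ █ █ █ · ·
    · · · · · · █ █ █ · · ·
    · · · · · █ █ █ · · · ·
    · · · · · █ █ · · · · ·
    · · · · █ █ · · · · · ·
    · · · · █ · · · · · · ·
    · · · · · · · · · · · ·

Answer: 98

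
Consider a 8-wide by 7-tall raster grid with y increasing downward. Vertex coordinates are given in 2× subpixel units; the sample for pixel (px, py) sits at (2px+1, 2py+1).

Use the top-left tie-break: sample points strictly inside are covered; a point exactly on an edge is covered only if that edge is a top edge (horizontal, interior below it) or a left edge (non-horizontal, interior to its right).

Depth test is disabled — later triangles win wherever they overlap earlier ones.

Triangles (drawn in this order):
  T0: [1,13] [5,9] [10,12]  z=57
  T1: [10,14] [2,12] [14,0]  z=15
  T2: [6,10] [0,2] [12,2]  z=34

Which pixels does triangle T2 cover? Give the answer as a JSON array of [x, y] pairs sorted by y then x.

T0:
  2·area = 32
  edge (1, 13)→(5, 9): d=(4,-4) top-left  bias=+0
  edge (5, 9)→(10, 12): d=(5,3) right/bottom  bias=-1
  edge (10, 12)→(1, 13): d=(-9,1) right/bottom  bias=-1
    (6,0)@(13, 1): e=[0,-64,96] → ·  [on edge]
    (5,1)@(11, 3): e=[0,-48,80] → ·  [on edge]
    (4,2)@(9, 5): e=[0,-32,64] → ·  [on edge]
    (3,3)@(7, 7): e=[0,-16,48] → ·  [on edge]
    (2,4)@(5, 9): e=[0,0,32] → ·  [on edge]
    (1,5)@(3, 11): e=[0,16,16] → █  [on edge]
    (2,5)@(5, 11): e=[8,10,14] → █
    (3,5)@(7, 11): e=[16,4,12] → █
    (4,5)@(9, 11): e=[24,-2,10] → ·
    (0,6)@(1, 13): e=[0,32,0] → ·  [on edge]
    (1,6)@(3, 13): e=[8,26,-2] → ·
    (2,6)@(5, 13): e=[16,20,-4] → ·
  covered (3 px):
    · · · · · · · ·
    · · · · · · · ·
    · · · · · · · ·
    · · · · · · · ·
    · · · · · · · ·
    · █ █ █ · · · ·
    · · · · · · · ·
T1:
  2·area = 120
  edge (10, 14)→(2, 12): d=(-8,-2) top-left  bias=+0
  edge (2, 12)→(14, 0): d=(12,-12) top-left  bias=+0
  edge (14, 0)→(10, 14): d=(-4,14) right/bottom  bias=-1
    (6,0)@(13, 1): e=[110,0,10] → █  [on edge]
    (7,0)@(15, 1): e=[114,24,-18] → ·
    (5,1)@(11, 3): e=[90,0,30] → █  [on edge]
    (7,1)@(15, 3): e=[98,48,-26] → ·
    (4,2)@(9, 5): e=[70,0,50] → █  [on edge]
    (6,2)@(13, 5): e=[78,48,-6] → ·
    (3,3)@(7, 7): e=[50,0,70] → █  [on edge]
    (6,3)@(13, 7): e=[62,72,-14] → ·
    (2,4)@(5, 9): e=[30,0,90] → █  [on edge]
    (6,4)@(13, 9): e=[46,96,-22] → ·
    (1,5)@(3, 11): e=[10,0,110] → █  [on edge]
    (5,5)@(11, 11): e=[26,96,-2] → ·
    (0,6)@(1, 13): e=[-10,0,130] → ·  [on edge]
  covered (18 px):
    · · · · · · █ ·
    · · · · · █ █ ·
    · · · · █ █ · ·
    · · · █ █ █ · ·
    · · █ █ █ █ · ·
    · █ █ █ █ · · ·
    · · · █ █ · · ·
T2:
  2·area = 96
  edge (6, 10)→(0, 2): d=(-6,-8) top-left  bias=+0
  edge (0, 2)→(12, 2): d=(12,0) top-left  bias=+0
  edge (12, 2)→(6, 10): d=(-6,8) right/bottom  bias=-1
    (0,1)@(1, 3): e=[2,12,82] → █
    (1,1)@(3, 3): e=[18,12,66] → █
    (2,1)@(5, 3): e=[34,12,50] → █
    (3,1)@(7, 3): e=[50,12,34] → █
    (4,1)@(9, 3): e=[66,12,18] → █
    (5,1)@(11, 3): e=[82,12,2] → █
    (6,1)@(13, 3): e=[98,12,-14] → ·
    (0,2)@(1, 5): e=[-10,36,70] → ·
    (1,2)@(3, 5): e=[6,36,54] → █
    (5,2)@(11, 5): e=[70,36,-10] → ·
    (1,3)@(3, 7): e=[-6,60,42] → ·
    (2,3)@(5, 7): e=[10,60,26] → █
  covered (12 px):
    · · · · · · · ·
    █ █ █ █ █ █ · ·
    · █ █ █ █ · · ·
    · · █ █ · · · ·
    · · · · · · · ·
    · · · · · · · ·
    · · · · · · · ·

Final: [[0,1],[1,1],[2,1],[3,1],[4,1],[5,1],[1,2],[2,2],[3,2],[4,2],[2,3],[3,3]]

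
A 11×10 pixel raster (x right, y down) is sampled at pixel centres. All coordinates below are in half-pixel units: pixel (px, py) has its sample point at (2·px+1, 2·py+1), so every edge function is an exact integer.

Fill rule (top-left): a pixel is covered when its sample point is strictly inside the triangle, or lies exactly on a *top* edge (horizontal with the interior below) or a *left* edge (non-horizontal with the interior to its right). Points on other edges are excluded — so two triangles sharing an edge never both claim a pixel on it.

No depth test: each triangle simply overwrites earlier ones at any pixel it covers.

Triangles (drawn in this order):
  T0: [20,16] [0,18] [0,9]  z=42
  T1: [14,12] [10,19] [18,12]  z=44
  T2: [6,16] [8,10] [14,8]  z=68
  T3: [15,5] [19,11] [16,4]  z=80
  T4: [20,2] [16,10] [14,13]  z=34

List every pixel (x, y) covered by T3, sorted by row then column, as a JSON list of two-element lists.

T0:
  2·area = 180
  edge (20, 16)→(0, 18): d=(-20,2) right/bottom  bias=-1
  edge (0, 18)→(0, 9): d=(0,-9) top-left  bias=+0
  edge (0, 9)→(20, 16): d=(20,7) right/bottom  bias=-1
    (0,5)@(1, 11): e=[138,9,33] → █
    (1,5)@(3, 11): e=[134,27,19] → █
    (2,5)@(5, 11): e=[130,45,5] → █
    (3,5)@(7, 11): e=[126,63,-9] → ·
    (0,6)@(1, 13): e=[98,9,73] → █
    (3,6)@(7, 13): e=[86,63,31] → █
    (4,6)@(9, 13): e=[82,81,17] → █
    (5,6)@(11, 13): e=[78,99,3] → █
    (6,6)@(13, 13): e=[74,117,-11] → ·
    (0,7)@(1, 15): e=[58,9,113] → █
    (6,7)@(13, 15): e=[34,117,29] → █
    (7,7)@(15, 15): e=[30,135,15] → █
  covered (23 px):
    · · · · · · · · · · ·
    · · · · · · · · · · ·
    · · · · · · · · · · ·
    · · · · · · · · · · ·
    · · · · · · · · · · ·
    █ █ █ · · · · · · · ·
    █ █ █ █ █ █ · · · · ·
    █ █ █ █ █ █ █ █ █ · ·
    █ █ █ █ █ · · · · · ·
    · · · · · · · · · · ·
T1:
  2·area = 28  (B↔C swapped to make it positive)
  edge (14, 12)→(18, 12): d=(4,0) top-left  bias=+0
  edge (18, 12)→(10, 19): d=(-8,7) right/bottom  bias=-1
  edge (10, 19)→(14, 12): d=(4,-7) top-left  bias=+0
    (7,6)@(15, 13): e=[4,13,11] → █
    (8,6)@(17, 13): e=[4,-1,25] → ·
    (6,7)@(13, 15): e=[12,11,5] → █
    (7,7)@(15, 15): e=[12,-3,19] → ·
    (6,8)@(13, 17): e=[20,-5,13] → ·
  covered (2 px):
    · · · · · · · · · · ·
    · · · · · · · · · · ·
    · · · · · · · · · · ·
    · · · · · · · · · · ·
    · · · · · · · · · · ·
    · · · · · · · · · · ·
    · · · · · · · █ · · ·
    · · · · · · █ · · · ·
    · · · · · · · · · · ·
    · · · · · · · · · · ·
T2:
  2·area = 32
  edge (6, 16)→(8, 10): d=(2,-6) top-left  bias=+0
  edge (8, 10)→(14, 8): d=(6,-2) top-left  bias=+0
  edge (14, 8)→(6, 16): d=(-8,8) right/bottom  bias=-1
    (5,0)@(11, 1): e=[0,-48,80] → ·  [on edge]
    (10,0)@(21, 1): e=[60,-28,0] → ·  [on edge]
    (9,1)@(19, 3): e=[52,-20,0] → ·  [on edge]
    (8,2)@(17, 5): e=[44,-12,0] → ·  [on edge]
    (4,3)@(9, 7): e=[0,-16,48] → ·  [on edge]
    (7,3)@(15, 7): e=[36,-4,0] → ·  [on edge]
    (8,3)@(17, 7): e=[48,0,-16] → ·  [on edge]
    (5,4)@(11, 9): e=[16,0,16] → █  [on edge]
    (6,4)@(13, 9): e=[28,4,0] → ·  [on edge]
    (2,5)@(5, 11): e=[-16,0,48] → ·  [on edge]
    (4,5)@(9, 11): e=[8,8,16] → █
    (5,5)@(11, 11): e=[20,12,0] → ·  [on edge]
    (3,6)@(7, 13): e=[0,16,16] → █  [on edge]
    (4,6)@(9, 13): e=[12,20,0] → ·  [on edge]
    (3,7)@(7, 15): e=[4,28,0] → ·  [on edge]
    (2,8)@(5, 17): e=[-4,36,0] → ·  [on edge]
    (1,9)@(3, 19): e=[-12,44,0] → ·  [on edge]
    (2,9)@(5, 19): e=[0,48,-16] → ·  [on edge]
  covered (3 px):
    · · · · · · · · · · ·
    · · · · · · · · · · ·
    · · · · · · · · · · ·
    · · · · · · · · · · ·
    · · · · · █ · · · · ·
    · · · · █ · · · · · ·
    · · · █ · · · · · · ·
    · · · · · · · · · · ·
    · · · · · · · · · · ·
    · · · · · · · · · · ·
T3:
  2·area = 10  (B↔C swapped to make it positive)
  edge (15, 5)→(16, 4): d=(1,-1) top-left  bias=+0
  edge (16, 4)→(19, 11): d=(3,7) right/bottom  bias=-1
  edge (19, 11)→(15, 5): d=(-4,-6) top-left  bias=+0
    (9,0)@(19, 1): e=[0,-30,40] → ·  [on edge]
    (8,1)@(17, 3): e=[0,-10,20] → ·  [on edge]
    (7,2)@(15, 5): e=[0,10,0] → █  [on edge]
    (8,2)@(17, 5): e=[2,-4,12] → ·
    (6,3)@(13, 7): e=[0,30,-20] → ·  [on edge]
    (7,3)@(15, 7): e=[2,16,-8] → ·
    (8,3)@(17, 7): e=[4,2,4] → █
    (9,3)@(19, 7): e=[6,-12,16] → ·
    (5,4)@(11, 9): e=[0,50,-40] → ·  [on edge]
    (8,4)@(17, 9): e=[6,8,-4] → ·
    (4,5)@(9, 11): e=[0,70,-60] → ·  [on edge]
    (9,5)@(19, 11): e=[10,0,0] → ·  [on edge]
    (3,6)@(7, 13): e=[0,90,-80] → ·  [on edge]
    (2,7)@(5, 15): e=[0,110,-100] → ·  [on edge]
    (1,8)@(3, 17): e=[0,130,-120] → ·  [on edge]
    (0,9)@(1, 19): e=[0,150,-140] → ·  [on edge]
  covered (2 px):
    · · · · · · · · · · ·
    · · · · · · · · · · ·
    · · · · · · · █ · · ·
    · · · · · · · · █ · ·
    · · · · · · · · · · ·
    · · · · · · · · · · ·
    · · · · · · · · · · ·
    · · · · · · · · · · ·
    · · · · · · · · · · ·
    · · · · · · · · · · ·
T4:
  2·area = 4
  edge (20, 2)→(16, 10): d=(-4,8) right/bottom  bias=-1
  edge (16, 10)→(14, 13): d=(-2,3) right/bottom  bias=-1
  edge (14, 13)→(20, 2): d=(6,-11) top-left  bias=+0
  covered (0 px):
    · · · · · · · · · · ·
    · · · · · · · · · · ·
    · · · · · · · · · · ·
    · · · · · · · · · · ·
    · · · · · · · · · · ·
    · · · · · · · · · · ·
    · · · · · · · · · · ·
    · · · · · · · · · · ·
    · · · · · · · · · · ·
    · · · · · · · · · · ·

Final: [[7,2],[8,3]]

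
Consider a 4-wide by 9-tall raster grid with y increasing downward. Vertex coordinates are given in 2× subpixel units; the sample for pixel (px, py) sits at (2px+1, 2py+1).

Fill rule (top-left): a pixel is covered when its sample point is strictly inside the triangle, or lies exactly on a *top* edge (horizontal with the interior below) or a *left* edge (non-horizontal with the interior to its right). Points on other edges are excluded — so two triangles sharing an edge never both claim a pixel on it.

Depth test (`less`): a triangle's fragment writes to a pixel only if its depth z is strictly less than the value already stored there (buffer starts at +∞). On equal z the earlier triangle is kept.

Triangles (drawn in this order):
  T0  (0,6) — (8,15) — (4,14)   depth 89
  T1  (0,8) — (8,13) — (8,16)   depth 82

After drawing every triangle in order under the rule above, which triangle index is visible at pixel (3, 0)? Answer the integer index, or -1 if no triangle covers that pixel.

T0:
  2·area = 28
  edge (0, 6)→(8, 15): d=(8,9) right/bottom  bias=-1
  edge (8, 15)→(4, 14): d=(-4,-1) top-left  bias=+0
  edge (4, 14)→(0, 6): d=(-4,-8) top-left  bias=+0
    (1,5)@(3, 11): e=[13,11,4] → #
    (2,5)@(5, 11): e=[-5,13,20] → ·
    (1,6)@(3, 13): e=[29,3,-4] → ·
    (2,6)@(5, 13): e=[11,5,12] → #
    (3,6)@(7, 13): e=[-7,7,28] → ·
    (2,7)@(5, 15): e=[27,-3,4] → ·
  covered (2 px):
    · · · ·
    · · · ·
    · · · ·
    · · · ·
    · · · ·
    · # · ·
    · · # ·
    · · · ·
    · · · ·
T1:
  2·area = 24
  edge (0, 8)→(8, 13): d=(8,5) right/bottom  bias=-1
  edge (8, 13)→(8, 16): d=(0,3) right/bottom  bias=-1
  edge (8, 16)→(0, 8): d=(-8,-8) top-left  bias=+0
    (0,4)@(1, 9): e=[3,21,0] → #  [on edge]
    (1,4)@(3, 9): e=[-7,15,16] → ·
    (0,5)@(1, 11): e=[19,21,-16] → ·
    (1,5)@(3, 11): e=[9,15,0] → #  [on edge]
    (2,5)@(5, 11): e=[-1,9,16] → ·
    (1,6)@(3, 13): e=[25,15,-16] → ·
    (2,6)@(5, 13): e=[15,9,0] → #  [on edge]
    (3,6)@(7, 13): e=[5,3,16] → #
    (2,7)@(5, 15): e=[31,9,-16] → ·
    (3,7)@(7, 15): e=[21,3,0] → #  [on edge]
    (3,8)@(7, 17): e=[37,3,-16] → ·
  covered (5 px):
    · · · ·
    · · · ·
    · · · ·
    · · · ·
    # · · ·
    · # · ·
    · · # #
    · · · #
    · · · ·

Z-buffer (winner per pixel, '.' = empty):
  . . . .
  . . . .
  . . . .
  . . . .
  1 . . .
  . 1 . .
  . . 1 1
  . . . 1
  . . . .

Result: -1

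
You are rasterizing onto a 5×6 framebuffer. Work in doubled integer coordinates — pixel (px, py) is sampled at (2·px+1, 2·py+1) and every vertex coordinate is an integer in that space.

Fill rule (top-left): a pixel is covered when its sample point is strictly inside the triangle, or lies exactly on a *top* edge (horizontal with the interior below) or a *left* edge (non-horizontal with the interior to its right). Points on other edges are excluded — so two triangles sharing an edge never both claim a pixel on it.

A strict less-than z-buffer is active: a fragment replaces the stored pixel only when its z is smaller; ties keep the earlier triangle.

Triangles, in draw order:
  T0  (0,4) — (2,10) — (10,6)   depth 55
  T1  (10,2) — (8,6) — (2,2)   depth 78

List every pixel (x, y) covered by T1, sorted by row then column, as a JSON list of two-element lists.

T0:
  2·area = 56  (B↔C swapped to make it positive)
  edge (0, 4)→(10, 6): d=(10,2) right/bottom  bias=-1
  edge (10, 6)→(2, 10): d=(-8,4) right/bottom  bias=-1
  edge (2, 10)→(0, 4): d=(-2,-6) top-left  bias=+0
    (0,2)@(1, 5): e=[8,44,4] → #
    (1,2)@(3, 5): e=[4,36,16] → #
    (2,2)@(5, 5): e=[0,28,28] → ·  [on edge]
    (0,3)@(1, 7): e=[28,28,0] → #  [on edge]
    (2,3)@(5, 7): e=[20,12,24] → #
    (3,3)@(7, 7): e=[16,4,36] → #
    (4,3)@(9, 7): e=[12,-4,48] → ·
    (0,4)@(1, 9): e=[48,12,-4] → ·
    (1,4)@(3, 9): e=[44,4,8] → #
    (2,4)@(5, 9): e=[40,-4,20] → ·
    (3,4)@(7, 9): e=[36,-12,32] → ·
    (1,5)@(3, 11): e=[64,-12,4] → ·
  covered (7 px):
    · · · · ·
    · · · · ·
    # # · · ·
    # # # # ·
    · # · · ·
    · · · · ·
T1:
  2·area = 32
  edge (10, 2)→(8, 6): d=(-2,4) right/bottom  bias=-1
  edge (8, 6)→(2, 2): d=(-6,-4) top-left  bias=+0
  edge (2, 2)→(10, 2): d=(8,0) top-left  bias=+0
    (2,1)@(5, 3): e=[18,6,8] → #
    (3,1)@(7, 3): e=[10,14,8] → #
    (4,1)@(9, 3): e=[2,22,8] → #
    (2,2)@(5, 5): e=[14,-6,24] → ·
    (3,2)@(7, 5): e=[6,2,24] → #
    (4,2)@(9, 5): e=[-2,10,24] → ·
    (3,3)@(7, 7): e=[2,-10,40] → ·
  covered (4 px):
    · · · · ·
    · · # # #
    · · · # ·
    · · · · ·
    · · · · ·
    · · · · ·

Answer: [[2,1],[3,1],[4,1],[3,2]]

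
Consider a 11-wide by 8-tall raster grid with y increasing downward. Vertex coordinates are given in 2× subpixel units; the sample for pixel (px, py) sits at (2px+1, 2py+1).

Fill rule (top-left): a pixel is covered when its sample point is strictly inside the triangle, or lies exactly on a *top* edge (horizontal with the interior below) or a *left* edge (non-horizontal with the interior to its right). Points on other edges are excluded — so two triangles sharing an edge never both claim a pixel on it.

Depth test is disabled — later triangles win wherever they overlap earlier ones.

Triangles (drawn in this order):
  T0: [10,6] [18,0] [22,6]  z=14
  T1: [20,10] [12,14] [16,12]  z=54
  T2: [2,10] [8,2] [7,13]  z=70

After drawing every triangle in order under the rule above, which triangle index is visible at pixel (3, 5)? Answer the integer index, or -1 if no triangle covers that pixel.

T0:
  2·area = 72
  edge (10, 6)→(18, 0): d=(8,-6) top-left  bias=+0
  edge (18, 0)→(22, 6): d=(4,6) right/bottom  bias=-1
  edge (22, 6)→(10, 6): d=(-12,0) right/bottom  bias=-1
    (8,0)@(17, 1): e=[2,10,60] → X
    (9,0)@(19, 1): e=[14,-2,60] → .
    (7,1)@(15, 3): e=[6,30,36] → X
    (9,1)@(19, 3): e=[30,6,36] → X
    (10,1)@(21, 3): e=[42,-6,36] → .
    (6,2)@(13, 5): e=[10,50,12] → X
    (10,2)@(21, 5): e=[58,2,12] → X
    (6,3)@(13, 7): e=[26,58,-12] → .
    (7,3)@(15, 7): e=[38,46,-12] → .
    (8,3)@(17, 7): e=[50,34,-12] → .
    (9,3)@(19, 7): e=[62,22,-12] → .
    (10,3)@(21, 7): e=[74,10,-12] → .
  covered (9 px):
    . . . . . . . . X . .
    . . . . . . . X X X .
    . . . . . . X X X X X
    . . . . . . . . . . .
    . . . . . . . . . . .
    . . . . . . . . . . .
    . . . . . . . . . . .
    . . . . . . . . . . .
T1:
  degenerate (2·area = 0) — covers nothing
T2:
  2·area = 58
  edge (2, 10)→(8, 2): d=(6,-8) top-left  bias=+0
  edge (8, 2)→(7, 13): d=(-1,11) right/bottom  bias=-1
  edge (7, 13)→(2, 10): d=(-5,-3) top-left  bias=+0
    (3,2)@(7, 5): e=[10,8,40] → X
    (4,2)@(9, 5): e=[26,-14,46] → .
    (2,3)@(5, 7): e=[6,28,24] → X
    (4,3)@(9, 7): e=[38,-16,36] → .
    (1,4)@(3, 9): e=[2,48,8] → X
    (4,4)@(9, 9): e=[50,-18,26] → .
    (1,5)@(3, 11): e=[14,46,-2] → .
    (2,5)@(5, 11): e=[30,24,4] → X
    (4,5)@(9, 11): e=[62,-20,16] → .
    (2,6)@(5, 13): e=[42,22,-6] → .
    (3,6)@(7, 13): e=[58,0,0] → .  [on edge]
  covered (8 px):
    . . . . . . . . . . .
    . . . . . . . . . . .
    . . . X . . . . . . .
    . . X X . . . . . . .
    . X X X . . . . . . .
    . . X X . . . . . . .
    . . . . . . . . . . .
    . . . . . . . . . . .

Z-buffer (winner per pixel, '.' = empty):
  . . . . . . . . 0 . .
  . . . . . . . 0 0 0 .
  . . . 2 . . 0 0 0 0 0
  . . 2 2 . . . . . . .
  . 2 2 2 . . . . . . .
  . . 2 2 . . . . . . .
  . . . . . . . . . . .
  . . . . . . . . . . .

Final: 2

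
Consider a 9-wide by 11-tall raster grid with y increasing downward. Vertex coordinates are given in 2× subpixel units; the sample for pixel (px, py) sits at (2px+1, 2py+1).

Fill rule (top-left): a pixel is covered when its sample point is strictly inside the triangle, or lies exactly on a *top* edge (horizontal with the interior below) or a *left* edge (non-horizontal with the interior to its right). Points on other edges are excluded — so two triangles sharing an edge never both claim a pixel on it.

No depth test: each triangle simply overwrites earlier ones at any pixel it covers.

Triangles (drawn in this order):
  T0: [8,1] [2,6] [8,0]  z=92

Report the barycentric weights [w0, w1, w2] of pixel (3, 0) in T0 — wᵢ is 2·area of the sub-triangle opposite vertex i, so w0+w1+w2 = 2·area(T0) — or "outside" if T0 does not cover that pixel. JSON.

T0:
  2·area = 6
  edge (8, 1)→(2, 6): d=(-6,5) right/bottom  bias=-1
  edge (2, 6)→(8, 0): d=(6,-6) top-left  bias=+0
  edge (8, 0)→(8, 1): d=(0,1) right/bottom  bias=-1
    (3,0)@(7, 1): e=[5,0,1] → X  [on edge]
    (4,0)@(9, 1): e=[-5,12,-1] → .
    (2,1)@(5, 3): e=[3,0,3] → X  [on edge]
    (3,1)@(7, 3): e=[-7,12,1] → .
    (1,2)@(3, 5): e=[1,0,5] → X  [on edge]
    (2,2)@(5, 5): e=[-9,12,3] → .
    (0,3)@(1, 7): e=[-1,0,7] → .  [on edge]
    (1,3)@(3, 7): e=[-11,12,5] → .
  covered (3 px):
    . . . X . . . . .
    . . X . . . . . .
    . X . . . . . . .
    . . . . . . . . .
    . . . . . . . . .
    . . . . . . . . .
    . . . . . . . . .
    . . . . . . . . .
    . . . . . . . . .
    . . . . . . . . .
    . . . . . . . . .

Final: [0,1,5]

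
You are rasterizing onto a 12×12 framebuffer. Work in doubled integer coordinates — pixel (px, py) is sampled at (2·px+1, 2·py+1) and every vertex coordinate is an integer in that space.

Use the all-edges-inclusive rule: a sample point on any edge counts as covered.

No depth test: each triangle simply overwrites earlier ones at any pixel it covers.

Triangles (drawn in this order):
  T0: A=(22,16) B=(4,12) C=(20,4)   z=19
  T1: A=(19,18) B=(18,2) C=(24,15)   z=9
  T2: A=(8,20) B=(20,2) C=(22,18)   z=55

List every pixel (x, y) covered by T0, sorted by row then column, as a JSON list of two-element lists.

T0:
  2·area = 208
  edge (22, 16)→(4, 12): d=(-18,-4) inclusive
  edge (4, 12)→(20, 4): d=(16,-8) inclusive
  edge (20, 4)→(22, 16): d=(2,12) inclusive
    (9,2)@(19, 5): e=[186,8,14] → X
    (10,2)@(21, 5): e=[194,24,-10] → .
    (7,3)@(15, 7): e=[134,8,66] → X
    (8,3)@(17, 7): e=[142,24,42] → X
    (10,3)@(21, 7): e=[158,56,-6] → .
    (5,4)@(11, 9): e=[82,8,118] → X
    (6,4)@(13, 9): e=[90,24,94] → X
    (10,4)@(21, 9): e=[122,88,-2] → .
    (3,5)@(7, 11): e=[30,8,170] → X
    (4,5)@(9, 11): e=[38,24,146] → X
    (10,5)@(21, 11): e=[86,120,2] → X
    (11,5)@(23, 11): e=[94,136,-22] → .
  covered (26 px):
    . . . . . . . . . . . .
    . . . . . . . . . . . .
    . . . . . . . . . X . .
    . . . . . . . X X X . .
    . . . . . X X X X X . .
    . . . X X X X X X X X .
    . . . . X X X X X X X .
    . . . . . . . . . X X .
    . . . . . . . . . . . .
    . . . . . . . . . . . .
    . . . . . . . . . . . .
    . . . . . . . . . . . .
T1:
  2·area = 83
  edge (19, 18)→(18, 2): d=(-1,-16) inclusive
  edge (18, 2)→(24, 15): d=(6,13) inclusive
  edge (24, 15)→(19, 18): d=(-5,3) inclusive
    (9,2)@(19, 5): e=[13,5,65] → X
    (10,2)@(21, 5): e=[45,-21,59] → .
    (9,3)@(19, 7): e=[11,17,55] → X
    (10,3)@(21, 7): e=[43,-9,49] → .
    (9,4)@(19, 9): e=[9,29,45] → X
    (10,4)@(21, 9): e=[41,3,39] → X
    (11,4)@(23, 9): e=[73,-23,33] → .
    (9,5)@(19, 11): e=[7,41,35] → X
    (11,5)@(23, 11): e=[71,-11,23] → .
    (9,6)@(19, 13): e=[5,53,25] → X
    (11,6)@(23, 13): e=[69,1,13] → X
    (9,7)@(19, 15): e=[3,65,15] → X
  covered (13 px):
    . . . . . . . . . . . .
    . . . . . . . . . . . .
    . . . . . . . . . X . .
    . . . . . . . . . X . .
    . . . . . . . . . X X .
    . . . . . . . . . X X .
    . . . . . . . . . X X X
    . . . . . . . . . X X X
    . . . . . . . . . X . .
    . . . . . . . . . . . .
    . . . . . . . . . . . .
    . . . . . . . . . . . .
T2:
  2·area = 228
  edge (8, 20)→(20, 2): d=(12,-18) inclusive
  edge (20, 2)→(22, 18): d=(2,16) inclusive
  edge (22, 18)→(8, 20): d=(-14,2) inclusive
    (9,2)@(19, 5): e=[18,22,188] → X
    (10,2)@(21, 5): e=[54,-10,184] → .
    (8,3)@(17, 7): e=[6,58,164] → X
    (10,3)@(21, 7): e=[78,-6,156] → .
    (8,4)@(17, 9): e=[30,62,136] → X
    (10,4)@(21, 9): e=[102,-2,128] → .
    (7,5)@(15, 11): e=[18,98,112] → X
    (10,5)@(21, 11): e=[126,2,100] → X
    (11,5)@(23, 11): e=[162,-30,96] → .
    (6,6)@(13, 13): e=[6,134,88] → X
    (11,6)@(23, 13): e=[186,-26,68] → .
    (6,7)@(13, 15): e=[30,138,60] → X
    (7,9)@(15, 19): e=[114,114,0] → X  [on edge]
    (0,10)@(1, 21): e=[-114,342,0] → .  [on edge]
  covered (29 px):
    . . . . . . . . . . . .
    . . . . . . . . . . . .
    . . . . . . . . . X . .
    . . . . . . . . X X . .
    . . . . . . . . X X . .
    . . . . . . . X X X X .
    . . . . . . X X X X X .
    . . . . . . X X X X X .
    . . . . . X X X X X X .
    . . . . X X X X . . . .
    . . . . . . . . . . . .
    . . . . . . . . . . . .

Final: [[9,2],[7,3],[8,3],[9,3],[5,4],[6,4],[7,4],[8,4],[9,4],[3,5],[4,5],[5,5],[6,5],[7,5],[8,5],[9,5],[10,5],[4,6],[5,6],[6,6],[7,6],[8,6],[9,6],[10,6],[9,7],[10,7]]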